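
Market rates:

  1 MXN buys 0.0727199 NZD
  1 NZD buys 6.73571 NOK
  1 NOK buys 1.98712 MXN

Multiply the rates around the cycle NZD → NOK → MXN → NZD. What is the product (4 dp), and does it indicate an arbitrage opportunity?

Around NZD → NOK → MXN → NZD: 1 × 6.73571 × 1.98712 × 0.0727199 = 0.973331
Product < 1; profitable direction is NZD → MXN → NOK → NZD.

0.9733 (arbitrage exists)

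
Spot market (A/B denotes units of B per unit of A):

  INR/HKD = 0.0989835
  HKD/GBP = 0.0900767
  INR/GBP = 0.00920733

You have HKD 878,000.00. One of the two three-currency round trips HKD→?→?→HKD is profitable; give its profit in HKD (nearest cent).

Profit: HKD 28,677.74

Profitable loop is HKD → INR → GBP → HKD:
HKD 878,000.00 ÷ 0.0989835 = INR 8,870,165.23
INR 8,870,165.23 × 0.00920733 = GBP 81,670.54
GBP 81,670.54 ÷ 0.0900767 = HKD 906,677.74
Profit = HKD 906,677.74 − HKD 878,000.00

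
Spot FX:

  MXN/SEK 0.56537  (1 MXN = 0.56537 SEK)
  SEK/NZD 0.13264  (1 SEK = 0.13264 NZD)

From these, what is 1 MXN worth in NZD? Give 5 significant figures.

MXN/NZD = 0.074991

1 MXN × 0.56537 = 0.56537 SEK
0.56537 SEK × 0.13264 = 0.0749907 NZD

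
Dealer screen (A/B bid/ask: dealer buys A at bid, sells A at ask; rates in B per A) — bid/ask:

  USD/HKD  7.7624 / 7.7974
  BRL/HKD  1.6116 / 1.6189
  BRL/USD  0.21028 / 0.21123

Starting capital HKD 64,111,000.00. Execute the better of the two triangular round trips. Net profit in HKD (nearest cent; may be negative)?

Net profit: HKD 529,769.05

Best loop HKD → BRL → USD → HKD:
HKD 64,111,000.00 ÷ 1.6189 (buy BRL at ask) = BRL 39,601,581.32
BRL 39,601,581.32 × 0.21028 (sell BRL at bid) = USD 8,327,420.52
USD 8,327,420.52 × 7.7624 (sell USD at bid) = HKD 64,640,769.05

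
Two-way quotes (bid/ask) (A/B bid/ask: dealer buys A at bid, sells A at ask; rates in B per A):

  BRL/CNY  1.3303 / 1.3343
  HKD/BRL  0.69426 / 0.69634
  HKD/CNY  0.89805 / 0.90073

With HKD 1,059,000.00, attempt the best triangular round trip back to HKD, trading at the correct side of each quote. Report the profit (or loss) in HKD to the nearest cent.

Best loop HKD → BRL → CNY → HKD:
HKD 1,059,000.00 × 0.69426 (sell HKD at bid) = BRL 735,221.34
BRL 735,221.34 × 1.3303 (sell BRL at bid) = CNY 978,064.95
CNY 978,064.95 ÷ 0.90073 (buy HKD at ask) = HKD 1,085,858.08

Net profit: HKD 26,858.08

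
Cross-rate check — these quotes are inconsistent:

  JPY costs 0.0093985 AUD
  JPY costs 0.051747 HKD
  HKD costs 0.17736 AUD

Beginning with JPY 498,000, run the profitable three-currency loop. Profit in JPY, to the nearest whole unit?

Profit: JPY 11,973

Profitable loop is JPY → AUD → HKD → JPY:
JPY 498,000 × 0.0093985 = AUD 4,680.45
AUD 4,680.45 ÷ 0.17736 = HKD 26,389.56
HKD 26,389.56 ÷ 0.051747 = JPY 509,973
Profit = JPY 509,973 − JPY 498,000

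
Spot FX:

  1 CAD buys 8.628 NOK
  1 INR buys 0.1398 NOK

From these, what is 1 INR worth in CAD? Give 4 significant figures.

1 INR × 0.1398 = 0.1398 NOK
0.1398 NOK ÷ 8.628 = 0.0162031 CAD

INR/CAD = 0.01620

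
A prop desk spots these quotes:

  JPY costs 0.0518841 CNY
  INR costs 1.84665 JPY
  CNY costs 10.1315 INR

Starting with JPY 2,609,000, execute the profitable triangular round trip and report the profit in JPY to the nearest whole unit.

Profitable loop is JPY → INR → CNY → JPY:
JPY 2,609,000 ÷ 1.84665 = INR 1,412,828.64
INR 1,412,828.64 ÷ 10.1315 = CNY 139,449.11
CNY 139,449.11 ÷ 0.0518841 = JPY 2,687,704
Profit = JPY 2,687,704 − JPY 2,609,000

Profit: JPY 78,704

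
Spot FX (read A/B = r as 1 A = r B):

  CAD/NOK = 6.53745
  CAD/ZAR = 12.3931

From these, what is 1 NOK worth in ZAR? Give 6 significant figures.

1 NOK ÷ 6.53745 = 0.152965 CAD
0.152965 CAD × 12.3931 = 1.89571 ZAR

NOK/ZAR = 1.89571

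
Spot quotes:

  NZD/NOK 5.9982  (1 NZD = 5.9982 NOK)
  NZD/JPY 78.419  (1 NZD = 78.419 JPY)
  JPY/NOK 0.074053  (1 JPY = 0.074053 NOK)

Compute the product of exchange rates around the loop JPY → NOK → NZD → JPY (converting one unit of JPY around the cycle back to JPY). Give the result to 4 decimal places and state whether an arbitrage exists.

Around JPY → NOK → NZD → JPY: 1 × 0.074053 ÷ 5.9982 × 78.419 = 0.968151
Product < 1; profitable direction is JPY → NZD → NOK → JPY.

0.9682 (arbitrage exists)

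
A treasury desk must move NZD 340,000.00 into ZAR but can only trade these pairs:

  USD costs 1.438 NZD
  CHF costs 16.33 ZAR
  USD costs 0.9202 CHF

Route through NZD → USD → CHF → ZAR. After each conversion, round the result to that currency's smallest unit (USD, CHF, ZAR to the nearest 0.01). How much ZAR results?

ZAR 3,552,944.72

NZD 340,000.00 ÷ 1.438 = USD 236,439.50
USD 236,439.50 × 0.9202 = CHF 217,571.63
CHF 217,571.63 × 16.33 = ZAR 3,552,944.72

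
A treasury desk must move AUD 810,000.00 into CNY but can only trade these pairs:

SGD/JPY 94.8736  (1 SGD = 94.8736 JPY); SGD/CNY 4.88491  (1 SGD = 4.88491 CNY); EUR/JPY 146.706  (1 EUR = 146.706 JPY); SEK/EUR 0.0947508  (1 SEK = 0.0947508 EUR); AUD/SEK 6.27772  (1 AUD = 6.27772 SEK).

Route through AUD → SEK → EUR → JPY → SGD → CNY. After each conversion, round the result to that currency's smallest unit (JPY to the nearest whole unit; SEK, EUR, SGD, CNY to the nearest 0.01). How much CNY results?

CNY 3,639,392.58

AUD 810,000.00 × 6.27772 = SEK 5,084,953.20
SEK 5,084,953.20 × 0.0947508 = EUR 481,803.38
EUR 481,803.38 × 146.706 = JPY 70,683,447
JPY 70,683,447 ÷ 94.8736 = SGD 745,027.56
SGD 745,027.56 × 4.88491 = CNY 3,639,392.58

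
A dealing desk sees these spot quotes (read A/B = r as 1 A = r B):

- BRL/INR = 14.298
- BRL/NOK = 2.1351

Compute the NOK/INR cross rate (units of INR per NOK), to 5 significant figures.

NOK/INR = 6.6966

1 NOK ÷ 2.1351 = 0.468362 BRL
0.468362 BRL × 14.298 = 6.69664 INR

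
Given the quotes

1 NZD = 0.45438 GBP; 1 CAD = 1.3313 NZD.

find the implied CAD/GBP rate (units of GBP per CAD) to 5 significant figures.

1 CAD × 1.3313 = 1.3313 NZD
1.3313 NZD × 0.45438 = 0.604916 GBP

CAD/GBP = 0.60492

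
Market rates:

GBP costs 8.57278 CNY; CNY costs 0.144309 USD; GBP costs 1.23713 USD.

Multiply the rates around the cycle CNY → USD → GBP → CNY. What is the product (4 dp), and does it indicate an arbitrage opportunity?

Around CNY → USD → GBP → CNY: 1 × 0.144309 ÷ 1.23713 × 8.57278 = 0.999999
Product ≈ 1 (deviation 0.000%, within rounding noise).

1.0000 (no arbitrage)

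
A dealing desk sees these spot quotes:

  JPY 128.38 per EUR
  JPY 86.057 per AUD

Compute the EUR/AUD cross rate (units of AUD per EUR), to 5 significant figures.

1 EUR × 128.38 = 128.38 JPY
128.38 JPY ÷ 86.057 = 1.4918 AUD

EUR/AUD = 1.4918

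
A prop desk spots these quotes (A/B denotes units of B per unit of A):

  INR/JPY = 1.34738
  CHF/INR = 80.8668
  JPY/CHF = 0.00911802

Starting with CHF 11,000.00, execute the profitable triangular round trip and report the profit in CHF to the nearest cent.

Profitable loop is CHF → JPY → INR → CHF:
CHF 11,000.00 ÷ 0.00911802 = JPY 1,206,402
JPY 1,206,402 ÷ 1.34738 = INR 895,368.99
INR 895,368.99 ÷ 80.8668 = CHF 11,072.15
Profit = CHF 11,072.15 − CHF 11,000.00

Profit: CHF 72.15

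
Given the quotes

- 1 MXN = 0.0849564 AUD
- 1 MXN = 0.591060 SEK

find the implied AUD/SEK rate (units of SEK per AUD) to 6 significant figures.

AUD/SEK = 6.95722

1 AUD ÷ 0.0849564 = 11.7707 MXN
11.7707 MXN × 0.591060 = 6.95722 SEK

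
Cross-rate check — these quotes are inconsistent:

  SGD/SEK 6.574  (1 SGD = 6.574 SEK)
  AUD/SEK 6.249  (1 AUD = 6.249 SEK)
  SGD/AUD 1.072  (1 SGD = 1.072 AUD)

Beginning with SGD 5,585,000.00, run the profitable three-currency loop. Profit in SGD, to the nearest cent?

Profitable loop is SGD → AUD → SEK → SGD:
SGD 5,585,000.00 × 1.072 = AUD 5,987,120.00
AUD 5,987,120.00 × 6.249 = SEK 37,413,512.88
SEK 37,413,512.88 ÷ 6.574 = SGD 5,691,133.69
Profit = SGD 5,691,133.69 − SGD 5,585,000.00

Profit: SGD 106,133.69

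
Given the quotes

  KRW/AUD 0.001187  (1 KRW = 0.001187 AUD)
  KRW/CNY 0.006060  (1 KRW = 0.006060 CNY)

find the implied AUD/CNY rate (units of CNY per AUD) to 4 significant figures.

AUD/CNY = 5.105

1 AUD ÷ 0.001187 = 842.46 KRW
842.46 KRW × 0.006060 = 5.10531 CNY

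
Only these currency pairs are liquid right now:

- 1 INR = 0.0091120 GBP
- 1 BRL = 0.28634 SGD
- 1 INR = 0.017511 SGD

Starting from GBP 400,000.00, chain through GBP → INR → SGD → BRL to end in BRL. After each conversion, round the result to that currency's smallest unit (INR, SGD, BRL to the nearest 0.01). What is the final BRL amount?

BRL 2,684,572.92

GBP 400,000.00 ÷ 0.0091120 = INR 43,898,156.28
INR 43,898,156.28 × 0.017511 = SGD 768,700.61
SGD 768,700.61 ÷ 0.28634 = BRL 2,684,572.92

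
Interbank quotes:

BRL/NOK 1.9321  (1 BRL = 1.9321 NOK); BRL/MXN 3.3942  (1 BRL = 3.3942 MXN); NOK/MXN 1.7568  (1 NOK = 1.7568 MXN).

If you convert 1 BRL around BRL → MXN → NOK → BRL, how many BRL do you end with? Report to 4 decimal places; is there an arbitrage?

1.0000 (no arbitrage)

Around BRL → MXN → NOK → BRL: 1 × 3.3942 ÷ 1.7568 ÷ 1.9321 = 0.999967
Product ≈ 1 (deviation 0.003%, within rounding noise).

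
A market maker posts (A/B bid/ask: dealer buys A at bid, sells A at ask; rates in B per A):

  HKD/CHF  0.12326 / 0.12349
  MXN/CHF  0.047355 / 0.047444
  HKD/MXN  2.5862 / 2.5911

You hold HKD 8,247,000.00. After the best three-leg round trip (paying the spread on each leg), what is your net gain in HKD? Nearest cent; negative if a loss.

Net profit: HKD 21,994.18

Best loop HKD → CHF → MXN → HKD:
HKD 8,247,000.00 × 0.12326 (sell HKD at bid) = CHF 1,016,525.22
CHF 1,016,525.22 ÷ 0.047444 (buy MXN at ask) = MXN 21,425,790.83
MXN 21,425,790.83 ÷ 2.5911 (buy HKD at ask) = HKD 8,268,994.18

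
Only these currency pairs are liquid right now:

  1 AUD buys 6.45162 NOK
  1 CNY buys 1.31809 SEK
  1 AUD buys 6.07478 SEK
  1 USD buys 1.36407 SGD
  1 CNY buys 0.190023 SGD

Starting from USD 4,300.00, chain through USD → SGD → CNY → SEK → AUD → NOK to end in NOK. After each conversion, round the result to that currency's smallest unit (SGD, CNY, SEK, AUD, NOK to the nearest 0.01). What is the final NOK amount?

USD 4,300.00 × 1.36407 = SGD 5,865.50
SGD 5,865.50 ÷ 0.190023 = CNY 30,867.32
CNY 30,867.32 × 1.31809 = SEK 40,685.91
SEK 40,685.91 ÷ 6.07478 = AUD 6,697.51
AUD 6,697.51 × 6.45162 = NOK 43,209.79

NOK 43,209.79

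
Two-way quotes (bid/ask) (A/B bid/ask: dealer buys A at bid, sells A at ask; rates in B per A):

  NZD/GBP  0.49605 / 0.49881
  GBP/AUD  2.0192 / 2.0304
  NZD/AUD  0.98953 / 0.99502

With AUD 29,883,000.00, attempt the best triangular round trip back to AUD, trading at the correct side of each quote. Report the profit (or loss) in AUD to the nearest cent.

Best loop AUD → NZD → GBP → AUD:
AUD 29,883,000.00 ÷ 0.99502 (buy NZD at ask) = NZD 30,032,562.16
NZD 30,032,562.16 × 0.49605 (sell NZD at bid) = GBP 14,897,652.46
GBP 14,897,652.46 × 2.0192 (sell GBP at bid) = AUD 30,081,339.85

Net profit: AUD 198,339.85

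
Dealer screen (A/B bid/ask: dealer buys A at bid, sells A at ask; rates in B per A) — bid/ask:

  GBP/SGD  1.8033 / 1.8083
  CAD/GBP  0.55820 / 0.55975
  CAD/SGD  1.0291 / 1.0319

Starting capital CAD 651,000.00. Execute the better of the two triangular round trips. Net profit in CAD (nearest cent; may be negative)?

Best loop CAD → SGD → GBP → CAD:
CAD 651,000.00 × 1.0291 (sell CAD at bid) = SGD 669,944.10
SGD 669,944.10 ÷ 1.8083 (buy GBP at ask) = GBP 370,482.83
GBP 370,482.83 ÷ 0.55975 (buy CAD at ask) = CAD 661,871.96

Net profit: CAD 10,871.96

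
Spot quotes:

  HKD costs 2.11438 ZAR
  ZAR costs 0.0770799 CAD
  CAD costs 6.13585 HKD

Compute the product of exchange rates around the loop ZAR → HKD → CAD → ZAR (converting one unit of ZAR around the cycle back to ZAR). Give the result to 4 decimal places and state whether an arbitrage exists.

1.0000 (no arbitrage)

Around ZAR → HKD → CAD → ZAR: 1 ÷ 2.11438 ÷ 6.13585 ÷ 0.0770799 = 1.000002
Product ≈ 1 (deviation 0.000%, within rounding noise).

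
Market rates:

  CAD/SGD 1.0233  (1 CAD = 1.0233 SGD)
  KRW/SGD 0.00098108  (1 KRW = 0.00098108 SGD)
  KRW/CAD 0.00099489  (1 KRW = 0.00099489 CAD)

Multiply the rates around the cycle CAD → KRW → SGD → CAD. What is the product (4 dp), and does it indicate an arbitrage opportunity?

0.9637 (arbitrage exists)

Around CAD → KRW → SGD → CAD: 1 ÷ 0.00099489 × 0.00098108 ÷ 1.0233 = 0.963666
Product < 1; profitable direction is CAD → SGD → KRW → CAD.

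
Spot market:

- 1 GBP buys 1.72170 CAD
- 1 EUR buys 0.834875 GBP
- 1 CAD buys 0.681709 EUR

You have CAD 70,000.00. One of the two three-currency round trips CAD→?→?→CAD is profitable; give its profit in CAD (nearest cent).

Profitable loop is CAD → GBP → EUR → CAD:
CAD 70,000.00 ÷ 1.72170 = GBP 40,657.49
GBP 40,657.49 ÷ 0.834875 = EUR 48,698.89
EUR 48,698.89 ÷ 0.681709 = CAD 71,436.48
Profit = CAD 71,436.48 − CAD 70,000.00

Profit: CAD 1,436.48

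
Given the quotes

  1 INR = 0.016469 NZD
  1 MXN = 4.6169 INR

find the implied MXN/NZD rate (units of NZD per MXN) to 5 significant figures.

MXN/NZD = 0.076036

1 MXN × 4.6169 = 4.6169 INR
4.6169 INR × 0.016469 = 0.0760357 NZD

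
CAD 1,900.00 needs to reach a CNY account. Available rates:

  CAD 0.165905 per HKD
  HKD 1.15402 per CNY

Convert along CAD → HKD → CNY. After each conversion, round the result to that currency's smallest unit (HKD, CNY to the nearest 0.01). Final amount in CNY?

CAD 1,900.00 ÷ 0.165905 = HKD 11,452.34
HKD 11,452.34 ÷ 1.15402 = CNY 9,923.87

CNY 9,923.87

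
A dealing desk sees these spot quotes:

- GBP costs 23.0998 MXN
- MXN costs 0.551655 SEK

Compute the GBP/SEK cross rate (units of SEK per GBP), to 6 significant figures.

GBP/SEK = 12.7431

1 GBP × 23.0998 = 23.0998 MXN
23.0998 MXN × 0.551655 = 12.7431 SEK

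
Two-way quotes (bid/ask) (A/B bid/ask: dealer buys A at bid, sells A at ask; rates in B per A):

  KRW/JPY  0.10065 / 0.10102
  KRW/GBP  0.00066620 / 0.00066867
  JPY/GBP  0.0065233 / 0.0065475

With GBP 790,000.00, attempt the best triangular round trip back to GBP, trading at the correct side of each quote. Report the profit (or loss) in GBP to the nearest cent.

Best loop GBP → JPY → KRW → GBP:
GBP 790,000.00 ÷ 0.0065475 (buy JPY at ask) = JPY 120,656,739
JPY 120,656,739 ÷ 0.10102 (buy KRW at ask) = KRW 1,194,384,669
KRW 1,194,384,669 × 0.00066620 (sell KRW at bid) = GBP 795,699.07

Net profit: GBP 5,699.07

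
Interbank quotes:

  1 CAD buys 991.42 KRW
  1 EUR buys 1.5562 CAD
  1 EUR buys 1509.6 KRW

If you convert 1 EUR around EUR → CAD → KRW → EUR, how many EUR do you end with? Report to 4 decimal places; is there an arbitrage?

Around EUR → CAD → KRW → EUR: 1 × 1.5562 × 991.42 ÷ 1509.6 = 1.022024
Product > 1; profitable direction is EUR → CAD → KRW → EUR.

1.0220 (arbitrage exists)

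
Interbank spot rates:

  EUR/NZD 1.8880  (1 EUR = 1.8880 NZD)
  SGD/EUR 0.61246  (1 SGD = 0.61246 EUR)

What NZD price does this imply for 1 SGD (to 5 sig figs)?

SGD/NZD = 1.1563

1 SGD × 0.61246 = 0.61246 EUR
0.61246 EUR × 1.8880 = 1.15632 NZD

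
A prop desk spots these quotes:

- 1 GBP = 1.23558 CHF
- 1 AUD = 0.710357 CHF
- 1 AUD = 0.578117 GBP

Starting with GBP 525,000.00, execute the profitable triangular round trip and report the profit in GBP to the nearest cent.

Profit: GBP 2,921.38

Profitable loop is GBP → CHF → AUD → GBP:
GBP 525,000.00 × 1.23558 = CHF 648,679.50
CHF 648,679.50 ÷ 0.710357 = AUD 913,173.94
AUD 913,173.94 × 0.578117 = GBP 527,921.38
Profit = GBP 527,921.38 − GBP 525,000.00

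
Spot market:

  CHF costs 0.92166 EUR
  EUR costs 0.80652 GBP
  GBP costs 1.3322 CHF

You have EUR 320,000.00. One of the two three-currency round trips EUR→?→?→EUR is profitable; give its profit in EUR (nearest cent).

Profitable loop is EUR → CHF → GBP → EUR:
EUR 320,000.00 ÷ 0.92166 = CHF 347,199.62
CHF 347,199.62 ÷ 1.3322 = GBP 260,621.24
GBP 260,621.24 ÷ 0.80652 = EUR 323,142.94
Profit = EUR 323,142.94 − EUR 320,000.00

Profit: EUR 3,142.94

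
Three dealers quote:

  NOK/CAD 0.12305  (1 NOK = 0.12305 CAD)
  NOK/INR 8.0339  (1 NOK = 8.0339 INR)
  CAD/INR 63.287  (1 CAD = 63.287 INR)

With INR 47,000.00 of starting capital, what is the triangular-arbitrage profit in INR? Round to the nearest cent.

Profit: INR 1,487.32

Profitable loop is INR → CAD → NOK → INR:
INR 47,000.00 ÷ 63.287 = CAD 742.65
CAD 742.65 ÷ 0.12305 = NOK 6,035.34
NOK 6,035.34 × 8.0339 = INR 48,487.32
Profit = INR 48,487.32 − INR 47,000.00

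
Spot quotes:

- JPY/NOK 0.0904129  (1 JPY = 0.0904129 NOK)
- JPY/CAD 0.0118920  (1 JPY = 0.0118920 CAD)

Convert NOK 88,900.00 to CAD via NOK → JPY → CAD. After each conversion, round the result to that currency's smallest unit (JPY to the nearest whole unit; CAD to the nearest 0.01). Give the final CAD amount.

CAD 11,693.01

NOK 88,900.00 ÷ 0.0904129 = JPY 983,267
JPY 983,267 × 0.0118920 = CAD 11,693.01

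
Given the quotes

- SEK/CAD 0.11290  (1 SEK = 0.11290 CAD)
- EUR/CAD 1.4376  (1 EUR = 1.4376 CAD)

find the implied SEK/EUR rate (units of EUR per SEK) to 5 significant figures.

1 SEK × 0.11290 = 0.1129 CAD
0.1129 CAD ÷ 1.4376 = 0.0785337 EUR

SEK/EUR = 0.078534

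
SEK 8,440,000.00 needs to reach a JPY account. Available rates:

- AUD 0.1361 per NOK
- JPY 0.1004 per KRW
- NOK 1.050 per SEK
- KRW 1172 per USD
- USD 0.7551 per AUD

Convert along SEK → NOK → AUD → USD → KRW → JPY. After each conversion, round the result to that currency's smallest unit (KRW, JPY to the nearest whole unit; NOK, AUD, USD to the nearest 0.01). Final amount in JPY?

SEK 8,440,000.00 × 1.050 = NOK 8,862,000.00
NOK 8,862,000.00 × 0.1361 = AUD 1,206,118.20
AUD 1,206,118.20 × 0.7551 = USD 910,739.85
USD 910,739.85 × 1172 = KRW 1,067,387,104
KRW 1,067,387,104 × 0.1004 = JPY 107,165,665

JPY 107,165,665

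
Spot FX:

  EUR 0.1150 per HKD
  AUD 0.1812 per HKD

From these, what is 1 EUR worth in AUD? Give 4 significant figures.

1 EUR ÷ 0.1150 = 8.69565 HKD
8.69565 HKD × 0.1812 = 1.57565 AUD

EUR/AUD = 1.576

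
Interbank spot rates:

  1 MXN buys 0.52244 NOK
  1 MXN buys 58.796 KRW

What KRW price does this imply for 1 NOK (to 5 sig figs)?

1 NOK ÷ 0.52244 = 1.9141 MXN
1.9141 MXN × 58.796 = 112.541 KRW

NOK/KRW = 112.54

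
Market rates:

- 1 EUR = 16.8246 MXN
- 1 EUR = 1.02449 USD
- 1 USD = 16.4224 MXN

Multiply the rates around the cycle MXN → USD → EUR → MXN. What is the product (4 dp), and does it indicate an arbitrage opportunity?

Around MXN → USD → EUR → MXN: 1 ÷ 16.4224 ÷ 1.02449 × 16.8246 = 1.000001
Product ≈ 1 (deviation 0.000%, within rounding noise).

1.0000 (no arbitrage)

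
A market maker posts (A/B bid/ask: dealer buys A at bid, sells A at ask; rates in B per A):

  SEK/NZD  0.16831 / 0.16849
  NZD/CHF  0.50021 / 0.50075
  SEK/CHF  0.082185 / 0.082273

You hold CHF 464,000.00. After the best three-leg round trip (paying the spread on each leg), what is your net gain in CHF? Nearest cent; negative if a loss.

Net profit: CHF 10,813.37

Best loop CHF → SEK → NZD → CHF:
CHF 464,000.00 ÷ 0.082273 (buy SEK at ask) = SEK 5,639,760.31
SEK 5,639,760.31 × 0.16831 (sell SEK at bid) = NZD 949,228.06
NZD 949,228.06 × 0.50021 (sell NZD at bid) = CHF 474,813.37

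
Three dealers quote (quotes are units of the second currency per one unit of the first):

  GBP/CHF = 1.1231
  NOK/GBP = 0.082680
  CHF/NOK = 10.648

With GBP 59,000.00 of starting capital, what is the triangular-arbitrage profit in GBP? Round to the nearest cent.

Profitable loop is GBP → NOK → CHF → GBP:
GBP 59,000.00 ÷ 0.082680 = NOK 713,594.58
NOK 713,594.58 ÷ 10.648 = CHF 67,016.77
CHF 67,016.77 ÷ 1.1231 = GBP 59,671.24
Profit = GBP 59,671.24 − GBP 59,000.00

Profit: GBP 671.24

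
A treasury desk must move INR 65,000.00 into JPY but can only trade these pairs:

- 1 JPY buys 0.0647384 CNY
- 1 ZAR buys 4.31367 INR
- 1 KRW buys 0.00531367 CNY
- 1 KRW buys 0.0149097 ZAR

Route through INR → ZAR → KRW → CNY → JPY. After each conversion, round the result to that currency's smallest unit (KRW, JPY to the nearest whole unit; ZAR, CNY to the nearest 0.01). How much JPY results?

INR 65,000.00 ÷ 4.31367 = ZAR 15,068.38
ZAR 15,068.38 ÷ 0.0149097 = KRW 1,010,643
KRW 1,010,643 × 0.00531367 = CNY 5,370.22
CNY 5,370.22 ÷ 0.0647384 = JPY 82,953

JPY 82,953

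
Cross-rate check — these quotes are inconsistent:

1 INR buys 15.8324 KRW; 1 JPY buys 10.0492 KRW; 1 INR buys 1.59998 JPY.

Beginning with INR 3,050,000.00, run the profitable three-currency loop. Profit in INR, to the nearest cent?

Profit: INR 47,413.09

Profitable loop is INR → JPY → KRW → INR:
INR 3,050,000.00 × 1.59998 = JPY 4,879,939
JPY 4,879,939 × 10.0492 = KRW 49,039,483
KRW 49,039,483 ÷ 15.8324 = INR 3,097,413.09
Profit = INR 3,097,413.09 − INR 3,050,000.00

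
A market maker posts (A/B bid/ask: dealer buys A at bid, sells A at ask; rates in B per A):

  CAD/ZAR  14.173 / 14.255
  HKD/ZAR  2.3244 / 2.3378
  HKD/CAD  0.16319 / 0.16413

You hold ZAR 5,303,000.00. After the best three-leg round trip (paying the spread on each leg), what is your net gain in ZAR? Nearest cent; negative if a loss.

Best loop ZAR → CAD → HKD → ZAR:
ZAR 5,303,000.00 ÷ 14.255 (buy CAD at ask) = CAD 372,009.82
CAD 372,009.82 ÷ 0.16413 (buy HKD at ask) = HKD 2,266,555.91
HKD 2,266,555.91 × 2.3244 (sell HKD at bid) = ZAR 5,268,382.55

Net result: ZAR -34,617.45 (no profitable arbitrage after spreads)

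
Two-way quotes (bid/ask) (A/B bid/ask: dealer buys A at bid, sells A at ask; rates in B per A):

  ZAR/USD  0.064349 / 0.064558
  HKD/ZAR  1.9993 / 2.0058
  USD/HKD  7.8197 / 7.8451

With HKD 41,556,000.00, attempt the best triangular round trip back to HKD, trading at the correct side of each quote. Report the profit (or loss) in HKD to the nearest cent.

Best loop HKD → ZAR → USD → HKD:
HKD 41,556,000.00 × 1.9993 (sell HKD at bid) = ZAR 83,082,910.80
ZAR 83,082,910.80 × 0.064349 (sell ZAR at bid) = USD 5,346,302.23
USD 5,346,302.23 × 7.8197 (sell USD at bid) = HKD 41,806,479.53

Net profit: HKD 250,479.53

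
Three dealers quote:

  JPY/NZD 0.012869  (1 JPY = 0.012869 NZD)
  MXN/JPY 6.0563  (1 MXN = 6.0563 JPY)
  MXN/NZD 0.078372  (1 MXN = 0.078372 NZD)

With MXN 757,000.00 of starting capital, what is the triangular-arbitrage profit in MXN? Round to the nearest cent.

Profitable loop is MXN → NZD → JPY → MXN:
MXN 757,000.00 × 0.078372 = NZD 59,327.60
NZD 59,327.60 ÷ 0.012869 = JPY 4,610,118
JPY 4,610,118 ÷ 6.0563 = MXN 761,210.25
Profit = MXN 761,210.25 − MXN 757,000.00

Profit: MXN 4,210.25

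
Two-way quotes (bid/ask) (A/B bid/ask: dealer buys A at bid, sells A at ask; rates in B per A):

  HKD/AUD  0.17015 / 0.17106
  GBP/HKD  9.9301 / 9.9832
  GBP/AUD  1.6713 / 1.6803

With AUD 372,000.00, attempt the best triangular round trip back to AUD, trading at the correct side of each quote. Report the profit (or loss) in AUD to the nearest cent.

Net profit: AUD 2,060.36

Best loop AUD → GBP → HKD → AUD:
AUD 372,000.00 ÷ 1.6803 (buy GBP at ask) = GBP 221,389.04
GBP 221,389.04 × 9.9301 (sell GBP at bid) = HKD 2,198,415.28
HKD 2,198,415.28 × 0.17015 (sell HKD at bid) = AUD 374,060.36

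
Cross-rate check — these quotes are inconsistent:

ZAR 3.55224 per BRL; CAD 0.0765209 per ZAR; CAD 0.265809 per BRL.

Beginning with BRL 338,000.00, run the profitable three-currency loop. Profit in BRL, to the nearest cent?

Profit: BRL 7,644.29

Profitable loop is BRL → ZAR → CAD → BRL:
BRL 338,000.00 × 3.55224 = ZAR 1,200,657.12
ZAR 1,200,657.12 × 0.0765209 = CAD 91,875.36
CAD 91,875.36 ÷ 0.265809 = BRL 345,644.29
Profit = BRL 345,644.29 − BRL 338,000.00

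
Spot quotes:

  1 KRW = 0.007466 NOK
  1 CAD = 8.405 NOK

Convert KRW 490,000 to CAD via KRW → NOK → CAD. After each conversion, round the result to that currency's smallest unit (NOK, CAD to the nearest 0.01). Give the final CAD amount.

CAD 435.26

KRW 490,000 × 0.007466 = NOK 3,658.34
NOK 3,658.34 ÷ 8.405 = CAD 435.26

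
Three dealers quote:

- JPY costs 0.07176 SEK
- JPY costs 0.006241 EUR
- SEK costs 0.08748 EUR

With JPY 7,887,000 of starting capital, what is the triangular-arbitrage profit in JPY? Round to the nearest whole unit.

Profitable loop is JPY → SEK → EUR → JPY:
JPY 7,887,000 × 0.07176 = SEK 565,971.12
SEK 565,971.12 × 0.08748 = EUR 49,511.15
EUR 49,511.15 ÷ 0.006241 = JPY 7,933,208
Profit = JPY 7,933,208 − JPY 7,887,000

Profit: JPY 46,208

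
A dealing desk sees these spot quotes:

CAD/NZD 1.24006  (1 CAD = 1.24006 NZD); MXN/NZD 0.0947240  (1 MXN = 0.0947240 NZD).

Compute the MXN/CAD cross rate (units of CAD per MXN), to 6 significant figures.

1 MXN × 0.0947240 = 0.094724 NZD
0.094724 NZD ÷ 1.24006 = 0.0763866 CAD

MXN/CAD = 0.0763866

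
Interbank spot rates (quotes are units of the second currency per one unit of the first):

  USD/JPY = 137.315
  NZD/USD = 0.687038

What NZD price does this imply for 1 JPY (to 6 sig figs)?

1 JPY ÷ 137.315 = 0.00728253 USD
0.00728253 USD ÷ 0.687038 = 0.0105999 NZD

JPY/NZD = 0.0105999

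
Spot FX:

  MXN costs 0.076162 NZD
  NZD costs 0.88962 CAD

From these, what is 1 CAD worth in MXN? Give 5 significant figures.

CAD/MXN = 14.759

1 CAD ÷ 0.88962 = 1.12408 NZD
1.12408 NZD ÷ 0.076162 = 14.759 MXN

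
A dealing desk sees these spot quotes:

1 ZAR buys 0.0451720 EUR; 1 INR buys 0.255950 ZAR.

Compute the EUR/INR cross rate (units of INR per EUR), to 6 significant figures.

EUR/INR = 86.4919

1 EUR ÷ 0.0451720 = 22.1376 ZAR
22.1376 ZAR ÷ 0.255950 = 86.4919 INR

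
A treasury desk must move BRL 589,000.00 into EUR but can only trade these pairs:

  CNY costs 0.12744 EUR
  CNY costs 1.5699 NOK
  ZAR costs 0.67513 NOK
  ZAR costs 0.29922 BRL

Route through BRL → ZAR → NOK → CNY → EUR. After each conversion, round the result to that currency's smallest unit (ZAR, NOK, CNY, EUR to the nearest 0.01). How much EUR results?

EUR 107,881.22

BRL 589,000.00 ÷ 0.29922 = ZAR 1,968,451.31
ZAR 1,968,451.31 × 0.67513 = NOK 1,328,960.53
NOK 1,328,960.53 ÷ 1.5699 = CNY 846,525.59
CNY 846,525.59 × 0.12744 = EUR 107,881.22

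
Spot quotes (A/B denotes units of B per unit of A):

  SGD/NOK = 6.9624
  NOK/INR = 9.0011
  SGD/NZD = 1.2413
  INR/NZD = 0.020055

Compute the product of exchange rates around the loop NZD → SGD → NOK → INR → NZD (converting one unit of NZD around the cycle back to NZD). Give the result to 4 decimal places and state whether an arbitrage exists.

Around NZD → SGD → NOK → INR → NZD: 1 ÷ 1.2413 × 6.9624 × 9.0011 × 0.020055 = 1.012513
Product > 1; profitable direction is NZD → SGD → NOK → INR → NZD.

1.0125 (arbitrage exists)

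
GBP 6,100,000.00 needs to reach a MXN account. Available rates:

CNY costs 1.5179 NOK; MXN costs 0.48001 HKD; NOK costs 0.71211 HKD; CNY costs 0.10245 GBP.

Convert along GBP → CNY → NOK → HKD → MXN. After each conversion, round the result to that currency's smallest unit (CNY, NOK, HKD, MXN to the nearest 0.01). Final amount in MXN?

GBP 6,100,000.00 ÷ 0.10245 = CNY 59,541,239.63
CNY 59,541,239.63 × 1.5179 = NOK 90,377,647.63
NOK 90,377,647.63 × 0.71211 = HKD 64,358,826.65
HKD 64,358,826.65 ÷ 0.48001 = MXN 134,078,095.56

MXN 134,078,095.56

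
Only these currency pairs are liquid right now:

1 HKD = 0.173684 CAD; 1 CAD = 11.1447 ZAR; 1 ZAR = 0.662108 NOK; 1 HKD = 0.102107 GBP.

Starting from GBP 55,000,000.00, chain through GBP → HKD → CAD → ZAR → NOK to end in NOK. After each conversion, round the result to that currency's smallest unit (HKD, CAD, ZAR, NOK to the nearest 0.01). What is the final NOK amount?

NOK 690,341,851.99

GBP 55,000,000.00 ÷ 0.102107 = HKD 538,650,631.20
HKD 538,650,631.20 × 0.173684 = CAD 93,554,996.23
CAD 93,554,996.23 × 11.1447 = ZAR 1,042,642,366.48
ZAR 1,042,642,366.48 × 0.662108 = NOK 690,341,851.99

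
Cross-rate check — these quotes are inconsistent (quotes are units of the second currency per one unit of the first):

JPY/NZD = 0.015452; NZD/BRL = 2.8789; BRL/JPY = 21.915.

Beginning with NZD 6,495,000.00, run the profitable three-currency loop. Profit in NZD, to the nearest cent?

Profit: NZD 167,334.00

Profitable loop is NZD → JPY → BRL → NZD:
NZD 6,495,000.00 ÷ 0.015452 = JPY 420,333,937
JPY 420,333,937 ÷ 21.915 = BRL 19,180,193.35
BRL 19,180,193.35 ÷ 2.8789 = NZD 6,662,334.00
Profit = NZD 6,662,334.00 − NZD 6,495,000.00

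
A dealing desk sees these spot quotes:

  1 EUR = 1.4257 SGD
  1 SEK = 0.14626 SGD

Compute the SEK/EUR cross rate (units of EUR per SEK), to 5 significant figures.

1 SEK × 0.14626 = 0.14626 SGD
0.14626 SGD ÷ 1.4257 = 0.102588 EUR

SEK/EUR = 0.10259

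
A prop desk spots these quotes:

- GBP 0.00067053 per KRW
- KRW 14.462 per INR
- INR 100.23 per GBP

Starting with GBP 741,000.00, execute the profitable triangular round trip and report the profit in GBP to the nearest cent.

Profitable loop is GBP → KRW → INR → GBP:
GBP 741,000.00 ÷ 0.00067053 = KRW 1,105,095,969
KRW 1,105,095,969 ÷ 14.462 = INR 76,413,771.88
INR 76,413,771.88 ÷ 100.23 = GBP 762,384.24
Profit = GBP 762,384.24 − GBP 741,000.00

Profit: GBP 21,384.24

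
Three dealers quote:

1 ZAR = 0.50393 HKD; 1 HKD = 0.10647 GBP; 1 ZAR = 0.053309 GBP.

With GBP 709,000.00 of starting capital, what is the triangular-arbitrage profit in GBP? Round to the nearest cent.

Profit: GBP 4,580.82

Profitable loop is GBP → ZAR → HKD → GBP:
GBP 709,000.00 ÷ 0.053309 = ZAR 13,299,818.04
ZAR 13,299,818.04 × 0.50393 = HKD 6,702,177.31
HKD 6,702,177.31 × 0.10647 = GBP 713,580.82
Profit = GBP 713,580.82 − GBP 709,000.00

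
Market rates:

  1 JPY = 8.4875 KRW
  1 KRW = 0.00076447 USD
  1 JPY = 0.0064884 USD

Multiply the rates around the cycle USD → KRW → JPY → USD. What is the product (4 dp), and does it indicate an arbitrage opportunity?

1.0000 (no arbitrage)

Around USD → KRW → JPY → USD: 1 ÷ 0.00076447 ÷ 8.4875 × 0.0064884 = 0.999994
Product ≈ 1 (deviation 0.001%, within rounding noise).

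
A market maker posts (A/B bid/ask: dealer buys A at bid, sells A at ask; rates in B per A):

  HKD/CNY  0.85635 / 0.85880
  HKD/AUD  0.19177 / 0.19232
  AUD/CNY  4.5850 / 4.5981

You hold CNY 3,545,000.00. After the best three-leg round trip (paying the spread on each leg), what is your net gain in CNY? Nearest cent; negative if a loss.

Best loop CNY → HKD → AUD → CNY:
CNY 3,545,000.00 ÷ 0.85880 (buy HKD at ask) = HKD 4,127,852.82
HKD 4,127,852.82 × 0.19177 (sell HKD at bid) = AUD 791,598.33
AUD 791,598.33 × 4.5850 (sell AUD at bid) = CNY 3,629,478.37

Net profit: CNY 84,478.37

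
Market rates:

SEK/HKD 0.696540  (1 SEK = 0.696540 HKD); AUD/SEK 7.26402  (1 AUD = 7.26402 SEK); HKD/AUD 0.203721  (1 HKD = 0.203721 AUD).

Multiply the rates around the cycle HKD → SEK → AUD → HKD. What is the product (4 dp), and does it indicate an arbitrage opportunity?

Around HKD → SEK → AUD → HKD: 1 ÷ 0.696540 ÷ 7.26402 ÷ 0.203721 = 0.970155
Product < 1; profitable direction is HKD → AUD → SEK → HKD.

0.9702 (arbitrage exists)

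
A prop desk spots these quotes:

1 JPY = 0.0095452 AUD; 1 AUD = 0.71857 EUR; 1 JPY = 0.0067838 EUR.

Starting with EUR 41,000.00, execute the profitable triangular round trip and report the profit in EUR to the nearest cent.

Profitable loop is EUR → JPY → AUD → EUR:
EUR 41,000.00 ÷ 0.0067838 = JPY 6,043,810
JPY 6,043,810 × 0.0095452 = AUD 57,689.38
AUD 57,689.38 × 0.71857 = EUR 41,453.86
Profit = EUR 41,453.86 − EUR 41,000.00

Profit: EUR 453.86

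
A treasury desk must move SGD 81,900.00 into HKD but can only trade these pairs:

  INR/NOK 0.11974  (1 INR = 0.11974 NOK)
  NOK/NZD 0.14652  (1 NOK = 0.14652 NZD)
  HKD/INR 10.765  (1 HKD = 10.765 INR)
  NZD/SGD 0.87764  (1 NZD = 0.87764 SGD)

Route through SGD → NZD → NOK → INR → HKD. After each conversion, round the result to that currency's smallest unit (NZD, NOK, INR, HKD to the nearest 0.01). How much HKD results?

HKD 494,102.75

SGD 81,900.00 ÷ 0.87764 = NZD 93,318.44
NZD 93,318.44 ÷ 0.14652 = NOK 636,898.99
NOK 636,898.99 ÷ 0.11974 = INR 5,319,016.12
INR 5,319,016.12 ÷ 10.765 = HKD 494,102.75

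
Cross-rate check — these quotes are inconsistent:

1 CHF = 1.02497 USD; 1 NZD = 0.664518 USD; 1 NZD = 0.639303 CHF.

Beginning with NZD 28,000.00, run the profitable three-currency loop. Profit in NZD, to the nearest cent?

Profit: NZD 395.33

Profitable loop is NZD → USD → CHF → NZD:
NZD 28,000.00 × 0.664518 = USD 18,606.50
USD 18,606.50 ÷ 1.02497 = CHF 18,153.22
CHF 18,153.22 ÷ 0.639303 = NZD 28,395.33
Profit = NZD 28,395.33 − NZD 28,000.00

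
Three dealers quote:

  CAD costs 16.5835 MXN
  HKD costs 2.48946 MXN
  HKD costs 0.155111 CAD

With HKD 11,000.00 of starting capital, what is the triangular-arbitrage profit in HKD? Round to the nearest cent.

Profitable loop is HKD → CAD → MXN → HKD:
HKD 11,000.00 × 0.155111 = CAD 1,706.22
CAD 1,706.22 × 16.5835 = MXN 28,295.12
MXN 28,295.12 ÷ 2.48946 = HKD 11,365.97
Profit = HKD 11,365.97 − HKD 11,000.00

Profit: HKD 365.97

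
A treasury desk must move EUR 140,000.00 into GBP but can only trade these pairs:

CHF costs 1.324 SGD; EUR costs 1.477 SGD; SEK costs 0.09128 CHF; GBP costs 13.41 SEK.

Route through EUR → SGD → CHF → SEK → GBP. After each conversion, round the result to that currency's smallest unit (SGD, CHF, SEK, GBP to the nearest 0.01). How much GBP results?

EUR 140,000.00 × 1.477 = SGD 206,780.00
SGD 206,780.00 ÷ 1.324 = CHF 156,178.25
CHF 156,178.25 ÷ 0.09128 = SEK 1,710,979.95
SEK 1,710,979.95 ÷ 13.41 = GBP 127,589.85

GBP 127,589.85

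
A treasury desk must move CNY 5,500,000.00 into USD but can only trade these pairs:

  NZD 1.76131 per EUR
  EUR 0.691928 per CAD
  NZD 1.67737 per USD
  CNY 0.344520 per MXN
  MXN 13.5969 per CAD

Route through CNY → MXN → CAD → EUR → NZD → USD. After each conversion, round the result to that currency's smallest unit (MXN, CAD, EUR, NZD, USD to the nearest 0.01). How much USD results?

USD 853,053.33

CNY 5,500,000.00 ÷ 0.344520 = MXN 15,964,240.10
MXN 15,964,240.10 ÷ 13.5969 = CAD 1,174,108.81
CAD 1,174,108.81 × 0.691928 = EUR 812,398.76
EUR 812,398.76 × 1.76131 = NZD 1,430,886.06
NZD 1,430,886.06 ÷ 1.67737 = USD 853,053.33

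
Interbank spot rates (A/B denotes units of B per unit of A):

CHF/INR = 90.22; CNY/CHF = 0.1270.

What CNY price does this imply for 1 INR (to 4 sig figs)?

1 INR ÷ 90.22 = 0.011084 CHF
0.011084 CHF ÷ 0.1270 = 0.0872757 CNY

INR/CNY = 0.08728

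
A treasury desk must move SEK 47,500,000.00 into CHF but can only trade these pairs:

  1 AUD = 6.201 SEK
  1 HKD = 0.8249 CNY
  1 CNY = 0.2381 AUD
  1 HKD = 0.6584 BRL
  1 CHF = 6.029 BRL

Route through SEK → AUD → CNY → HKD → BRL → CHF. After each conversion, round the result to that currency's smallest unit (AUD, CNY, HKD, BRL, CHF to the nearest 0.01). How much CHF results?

SEK 47,500,000.00 ÷ 6.201 = AUD 7,660,054.83
AUD 7,660,054.83 ÷ 0.2381 = CNY 32,171,586.85
CNY 32,171,586.85 ÷ 0.8249 = HKD 39,000,590.19
HKD 39,000,590.19 × 0.6584 = BRL 25,677,988.58
BRL 25,677,988.58 ÷ 6.029 = CHF 4,259,079.21

CHF 4,259,079.21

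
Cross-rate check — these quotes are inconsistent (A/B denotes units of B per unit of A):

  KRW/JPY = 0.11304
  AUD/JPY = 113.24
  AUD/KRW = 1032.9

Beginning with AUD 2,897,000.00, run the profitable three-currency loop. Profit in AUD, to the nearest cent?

Profit: AUD 90,026.40

Profitable loop is AUD → KRW → JPY → AUD:
AUD 2,897,000.00 × 1032.9 = KRW 2,992,311,300
KRW 2,992,311,300 × 0.11304 = JPY 338,250,869
JPY 338,250,869 ÷ 113.24 = AUD 2,987,026.40
Profit = AUD 2,987,026.40 − AUD 2,897,000.00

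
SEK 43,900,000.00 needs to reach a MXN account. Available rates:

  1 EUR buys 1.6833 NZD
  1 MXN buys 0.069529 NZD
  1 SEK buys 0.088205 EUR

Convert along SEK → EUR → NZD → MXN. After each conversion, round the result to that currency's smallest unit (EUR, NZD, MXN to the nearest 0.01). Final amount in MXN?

MXN 93,746,111.98

SEK 43,900,000.00 × 0.088205 = EUR 3,872,199.50
EUR 3,872,199.50 × 1.6833 = NZD 6,518,073.42
NZD 6,518,073.42 ÷ 0.069529 = MXN 93,746,111.98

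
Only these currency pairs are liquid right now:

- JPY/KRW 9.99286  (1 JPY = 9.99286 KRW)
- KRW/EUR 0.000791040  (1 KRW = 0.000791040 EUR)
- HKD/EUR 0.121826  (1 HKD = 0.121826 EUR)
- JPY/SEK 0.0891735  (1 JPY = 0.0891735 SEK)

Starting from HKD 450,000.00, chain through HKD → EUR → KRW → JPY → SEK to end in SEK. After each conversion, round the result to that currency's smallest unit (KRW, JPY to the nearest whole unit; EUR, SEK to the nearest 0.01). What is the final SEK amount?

SEK 618,443.55

HKD 450,000.00 × 0.121826 = EUR 54,821.70
EUR 54,821.70 ÷ 0.000791040 = KRW 69,303,322
KRW 69,303,322 ÷ 9.99286 = JPY 6,935,284
JPY 6,935,284 × 0.0891735 = SEK 618,443.55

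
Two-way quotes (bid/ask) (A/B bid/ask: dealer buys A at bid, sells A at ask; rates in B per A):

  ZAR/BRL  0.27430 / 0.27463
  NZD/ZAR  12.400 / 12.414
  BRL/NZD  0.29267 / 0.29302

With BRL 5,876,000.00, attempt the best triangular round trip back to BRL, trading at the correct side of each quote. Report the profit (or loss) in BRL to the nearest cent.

Best loop BRL → ZAR → NZD → BRL:
BRL 5,876,000.00 ÷ 0.27463 (buy ZAR at ask) = ZAR 21,396,060.15
ZAR 21,396,060.15 ÷ 12.414 (buy NZD at ask) = NZD 1,723,542.79
NZD 1,723,542.79 ÷ 0.29302 (buy BRL at ask) = BRL 5,881,997.09

Net profit: BRL 5,997.09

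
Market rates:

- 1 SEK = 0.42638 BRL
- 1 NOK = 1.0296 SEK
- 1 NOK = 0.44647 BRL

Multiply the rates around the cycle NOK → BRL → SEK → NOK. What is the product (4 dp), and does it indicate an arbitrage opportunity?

1.0170 (arbitrage exists)

Around NOK → BRL → SEK → NOK: 1 × 0.44647 ÷ 0.42638 ÷ 1.0296 = 1.017014
Product > 1; profitable direction is NOK → BRL → SEK → NOK.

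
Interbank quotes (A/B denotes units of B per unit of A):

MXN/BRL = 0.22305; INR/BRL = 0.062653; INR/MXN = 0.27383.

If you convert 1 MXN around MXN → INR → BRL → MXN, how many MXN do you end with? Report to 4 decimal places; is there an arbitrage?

Around MXN → INR → BRL → MXN: 1 ÷ 0.27383 × 0.062653 ÷ 0.22305 = 1.025790
Product > 1; profitable direction is MXN → INR → BRL → MXN.

1.0258 (arbitrage exists)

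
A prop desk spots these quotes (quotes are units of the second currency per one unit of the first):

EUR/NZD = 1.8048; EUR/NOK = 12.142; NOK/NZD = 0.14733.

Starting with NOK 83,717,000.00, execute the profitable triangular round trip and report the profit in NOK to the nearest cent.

Profitable loop is NOK → EUR → NZD → NOK:
NOK 83,717,000.00 ÷ 12.142 = EUR 6,894,827.87
EUR 6,894,827.87 × 1.8048 = NZD 12,443,785.34
NZD 12,443,785.34 ÷ 0.14733 = NOK 84,461,992.40
Profit = NOK 84,461,992.40 − NOK 83,717,000.00

Profit: NOK 744,992.40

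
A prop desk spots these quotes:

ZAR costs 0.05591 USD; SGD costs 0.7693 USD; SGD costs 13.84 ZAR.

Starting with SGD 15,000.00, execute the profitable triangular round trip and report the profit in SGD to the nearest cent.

Profit: SGD 87.63

Profitable loop is SGD → ZAR → USD → SGD:
SGD 15,000.00 × 13.84 = ZAR 207,600.00
ZAR 207,600.00 × 0.05591 = USD 11,606.92
USD 11,606.92 ÷ 0.7693 = SGD 15,087.63
Profit = SGD 15,087.63 − SGD 15,000.00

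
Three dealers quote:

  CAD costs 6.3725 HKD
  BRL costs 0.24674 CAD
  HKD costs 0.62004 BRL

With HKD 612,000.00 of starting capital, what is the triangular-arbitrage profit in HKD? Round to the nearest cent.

Profitable loop is HKD → CAD → BRL → HKD:
HKD 612,000.00 ÷ 6.3725 = CAD 96,037.66
CAD 96,037.66 ÷ 0.24674 = BRL 389,226.16
BRL 389,226.16 ÷ 0.62004 = HKD 627,743.62
Profit = HKD 627,743.62 − HKD 612,000.00

Profit: HKD 15,743.62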